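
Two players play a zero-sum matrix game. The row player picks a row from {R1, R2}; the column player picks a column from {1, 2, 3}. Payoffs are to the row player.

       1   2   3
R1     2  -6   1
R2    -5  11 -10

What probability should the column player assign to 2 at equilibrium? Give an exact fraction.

11/28

Row minima: R1 → -6, R2 → -10; maximin = -6.
Column maxima: 1 → 2, 2 → 11, 3 → 1; minimax = 1.
-6 ≠ 1, so there is no saddle point; optimal play is mixed.
1 is strictly dominated by 3 (it gives the row player strictly more in every row), so the column player never plays it.
On the remaining 2×2 (R1, R2 vs 2, 3):
Let the row player play R1 with probability p. Expected payoff against 2: (-6)p + 11(1−p) = −17p + 11; against 3: 1p + (-10)(1−p) = 11p − 10.
Setting these equal: −17p + 11 = 11p − 10 ⇒ −28p = -21 ⇒ p = 3/4, and the value is (-17)·(3/4) + 11 = -7/4.
For the column player: with q = P(2), equating R1's and R2's payoffs gives −7q + 1 = 21q − 10 ⇒ q = 11/28.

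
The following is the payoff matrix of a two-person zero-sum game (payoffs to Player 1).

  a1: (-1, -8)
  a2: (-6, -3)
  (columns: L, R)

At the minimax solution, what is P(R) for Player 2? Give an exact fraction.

Row minima: a1 → -8, a2 → -6; maximin = -6.
Column maxima: L → -1, R → -3; minimax = -3.
-6 ≠ -3, so there is no saddle point; optimal play is mixed.
Let Player 1 play a1 with probability p. Expected payoff against L: (-1)p + (-6)(1−p) = 5p − 6; against R: (-8)p + (-3)(1−p) = −5p − 3.
Setting these equal: 5p − 6 = −5p − 3 ⇒ 10p = 3 ⇒ p = 3/10, and the value is (5)·(3/10) − 6 = -9/2.
For Player 2: with q = P(L), equating a1's and a2's payoffs gives 7q − 8 = −3q − 3 ⇒ q = 1/2.

1/2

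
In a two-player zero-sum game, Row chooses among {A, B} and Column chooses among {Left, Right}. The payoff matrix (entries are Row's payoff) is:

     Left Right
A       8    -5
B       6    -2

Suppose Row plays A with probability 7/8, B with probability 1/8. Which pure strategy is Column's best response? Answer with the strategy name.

If Column plays Left, Row's expected payoff is (7/8)·8 + (1/8)·6 = 31/4.
If Column plays Right, Row's expected payoff is (7/8)·(-5) + (1/8)·(-2) = -37/8.
Column minimizes Row's payoff; the smallest is -37/8, so the best response is Right.

Right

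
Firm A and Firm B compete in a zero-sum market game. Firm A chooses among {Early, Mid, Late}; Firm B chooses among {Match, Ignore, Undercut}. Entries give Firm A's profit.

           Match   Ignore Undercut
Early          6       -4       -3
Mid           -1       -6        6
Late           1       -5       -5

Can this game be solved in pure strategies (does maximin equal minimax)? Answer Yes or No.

Yes

Row minima: Early → -4, Mid → -6, Late → -5; maximin = -4.
Column maxima: Match → 6, Ignore → -4, Undercut → 6; minimax = -4.
maximin = minimax = -4, so a saddle point exists.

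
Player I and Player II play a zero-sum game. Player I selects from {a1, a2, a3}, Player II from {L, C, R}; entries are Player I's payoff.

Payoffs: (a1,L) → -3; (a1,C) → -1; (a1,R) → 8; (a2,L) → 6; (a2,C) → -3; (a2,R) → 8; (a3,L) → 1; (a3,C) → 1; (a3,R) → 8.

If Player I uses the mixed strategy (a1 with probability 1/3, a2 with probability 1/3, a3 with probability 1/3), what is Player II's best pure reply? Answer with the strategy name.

If Player II plays L, Player I's expected payoff is (1/3)·(-3) + (1/3)·6 + (1/3)·1 = 4/3.
If Player II plays C, Player I's expected payoff is (1/3)·(-1) + (1/3)·(-3) + (1/3)·1 = -1.
If Player II plays R, Player I's expected payoff is (1/3)·8 + (1/3)·8 + (1/3)·8 = 8.
Player II minimizes Player I's payoff; the smallest is -1, so the best response is C.

C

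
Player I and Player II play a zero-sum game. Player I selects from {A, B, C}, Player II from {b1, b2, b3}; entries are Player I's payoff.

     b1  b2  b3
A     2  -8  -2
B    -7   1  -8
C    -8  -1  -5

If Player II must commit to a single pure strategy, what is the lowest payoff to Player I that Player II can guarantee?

Column maxima: b1 → 2, b2 → 1, b3 → -2.
The smallest of these is -2.

-2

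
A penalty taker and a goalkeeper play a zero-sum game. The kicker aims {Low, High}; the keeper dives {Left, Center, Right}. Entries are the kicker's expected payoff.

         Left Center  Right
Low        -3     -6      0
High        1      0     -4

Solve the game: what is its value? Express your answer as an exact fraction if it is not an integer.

Row minima: Low → -6, High → -4; maximin = -4.
Column maxima: Left → 1, Center → 0, Right → 0; minimax = 0.
-4 ≠ 0, so there is no saddle point; optimal play is mixed.
Left is strictly dominated by Center (it gives the kicker strictly more in every row), so the keeper never plays it.
On the remaining 2×2 (Low, High vs Center, Right):
Let the kicker play Low with probability p. Expected payoff against Center: (-6)p + 0(1−p) = −6p; against Right: 0p + (-4)(1−p) = 4p − 4.
Setting these equal: −6p = 4p − 4 ⇒ −10p = -4 ⇒ p = 2/5, and the value is (-6)·(2/5) = -12/5.
For the keeper: with q = P(Center), equating Low's and High's payoffs gives −6q = 4q − 4 ⇒ q = 2/5.

-12/5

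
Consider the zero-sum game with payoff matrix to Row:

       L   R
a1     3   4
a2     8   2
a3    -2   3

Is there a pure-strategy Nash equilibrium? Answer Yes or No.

Row minima: a1 → 3, a2 → 2, a3 → -2; maximin = 3.
Column maxima: L → 8, R → 4; minimax = 4.
3 ≠ 4, so no pure-strategy equilibrium exists.

No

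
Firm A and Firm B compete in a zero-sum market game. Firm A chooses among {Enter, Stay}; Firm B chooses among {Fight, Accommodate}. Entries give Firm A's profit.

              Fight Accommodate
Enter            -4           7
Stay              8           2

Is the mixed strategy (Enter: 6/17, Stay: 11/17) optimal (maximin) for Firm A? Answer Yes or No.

Yes

Against Fight this mix gives (6/17)·(-4) + (11/17)·8 = 64/17.
Against Accommodate this mix gives (6/17)·7 + (11/17)·2 = 64/17.
All of Firm B's active replies (Fight, Accommodate) yield 64/17, and no column does worse for Firm A. The mix makes Firm B indifferent and guarantees 64/17, so it is optimal.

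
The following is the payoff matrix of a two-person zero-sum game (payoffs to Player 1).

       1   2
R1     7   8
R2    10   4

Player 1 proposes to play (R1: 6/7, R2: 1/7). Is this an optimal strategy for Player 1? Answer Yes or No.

Yes

Against 1 this mix gives (6/7)·7 + (1/7)·10 = 52/7.
Against 2 this mix gives (6/7)·8 + (1/7)·4 = 52/7.
All of Player 2's active replies (1, 2) yield 52/7, and no column does worse for Player 1. The mix makes Player 2 indifferent and guarantees 52/7, so it is optimal.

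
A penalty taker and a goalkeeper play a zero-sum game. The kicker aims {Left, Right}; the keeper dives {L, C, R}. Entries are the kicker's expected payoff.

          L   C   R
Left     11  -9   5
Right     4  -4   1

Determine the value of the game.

-4

Row minima: Left → -9, Right → -4; maximin = -4.
Column maxima: L → 11, C → -4, R → 5; minimax = -4.
Since maximin = minimax = -4, there is a saddle point and the value is -4.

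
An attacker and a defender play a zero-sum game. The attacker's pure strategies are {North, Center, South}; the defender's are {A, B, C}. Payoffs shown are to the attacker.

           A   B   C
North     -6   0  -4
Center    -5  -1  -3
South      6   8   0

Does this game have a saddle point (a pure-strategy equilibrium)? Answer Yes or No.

Yes

Row minima: North → -6, Center → -5, South → 0; maximin = 0.
Column maxima: A → 6, B → 8, C → 0; minimax = 0.
maximin = minimax = 0, so a saddle point exists.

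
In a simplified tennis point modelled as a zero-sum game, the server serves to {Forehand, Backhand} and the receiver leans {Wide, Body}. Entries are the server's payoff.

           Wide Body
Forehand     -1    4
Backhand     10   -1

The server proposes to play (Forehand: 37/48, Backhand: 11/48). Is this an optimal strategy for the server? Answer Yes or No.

Against Wide this mix gives (37/48)·(-1) + (11/48)·10 = 73/48.
Against Body this mix gives (37/48)·4 + (11/48)·(-1) = 137/48.
The receiver will play Wide, holding the server to 73/48. Shifting weight toward the row that does better against Wide would raise this floor (the equalizing mix achieves 39/16 against both Wide and Body), so the proposed strategy is not optimal.

No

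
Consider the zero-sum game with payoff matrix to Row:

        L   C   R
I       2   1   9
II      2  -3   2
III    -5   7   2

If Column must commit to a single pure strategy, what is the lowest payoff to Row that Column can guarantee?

2

Column maxima: L → 2, C → 7, R → 9.
The smallest of these is 2.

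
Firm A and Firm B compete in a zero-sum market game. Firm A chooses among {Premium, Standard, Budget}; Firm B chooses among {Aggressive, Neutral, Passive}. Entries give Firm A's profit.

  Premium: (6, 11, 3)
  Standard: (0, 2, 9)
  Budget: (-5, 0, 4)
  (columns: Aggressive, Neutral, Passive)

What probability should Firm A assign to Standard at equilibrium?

1/4

Row minima: Premium → 3, Standard → 0, Budget → -5; maximin = 3.
Column maxima: Aggressive → 6, Neutral → 11, Passive → 9; minimax = 6.
3 ≠ 6, so there is no saddle point; optimal play is mixed.
Budget is strictly dominated by Standard, so Firm A never plays it.
Neutral is strictly dominated by Aggressive (it gives Firm A strictly more in every row), so Firm B never plays it.
On the remaining 2×2 (Premium, Standard vs Aggressive, Passive):
Let Firm A play Premium with probability p. Expected payoff against Aggressive: 6p + 0(1−p) = 6p; against Passive: 3p + 9(1−p) = −6p + 9.
Setting these equal: 6p = −6p + 9 ⇒ 12p = 9 ⇒ p = 3/4, and the value is (6)·(3/4) = 9/2.
For Firm B: with q = P(Aggressive), equating Premium's and Standard's payoffs gives 3q + 3 = −9q + 9 ⇒ q = 1/2.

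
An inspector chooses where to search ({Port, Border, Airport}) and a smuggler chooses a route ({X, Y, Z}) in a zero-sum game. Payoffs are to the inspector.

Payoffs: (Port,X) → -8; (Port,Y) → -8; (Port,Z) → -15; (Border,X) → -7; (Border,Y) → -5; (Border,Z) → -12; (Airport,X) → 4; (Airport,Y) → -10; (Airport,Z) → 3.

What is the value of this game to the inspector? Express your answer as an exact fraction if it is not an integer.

-27/4

Row minima: Port → -15, Border → -12, Airport → -10; maximin = -10.
Column maxima: X → 4, Y → -5, Z → 3; minimax = -5.
-10 ≠ -5, so there is no saddle point; optimal play is mixed.
Port is strictly dominated by Border, so the inspector never plays it.
X is strictly dominated by Z (it gives the inspector strictly more in every row), so the smuggler never plays it.
On the remaining 2×2 (Border, Airport vs Y, Z):
Let the inspector play Border with probability p. Expected payoff against Y: (-5)p + (-10)(1−p) = 5p − 10; against Z: (-12)p + 3(1−p) = −15p + 3.
Setting these equal: 5p − 10 = −15p + 3 ⇒ 20p = 13 ⇒ p = 13/20, and the value is (5)·(13/20) − 10 = -27/4.
For the smuggler: with q = P(Y), equating Border's and Airport's payoffs gives 7q − 12 = −13q + 3 ⇒ q = 3/4.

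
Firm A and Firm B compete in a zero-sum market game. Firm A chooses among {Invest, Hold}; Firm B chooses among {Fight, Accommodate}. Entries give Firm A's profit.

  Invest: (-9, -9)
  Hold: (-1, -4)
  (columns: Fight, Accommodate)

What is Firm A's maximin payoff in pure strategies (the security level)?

Row minima: Invest → -9, Hold → -4.
The best of these is -4.

-4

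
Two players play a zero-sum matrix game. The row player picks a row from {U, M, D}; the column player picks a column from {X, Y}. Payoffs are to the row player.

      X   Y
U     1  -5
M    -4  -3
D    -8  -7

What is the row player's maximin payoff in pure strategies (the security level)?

-4

Row minima: U → -5, M → -4, D → -8.
The best of these is -4.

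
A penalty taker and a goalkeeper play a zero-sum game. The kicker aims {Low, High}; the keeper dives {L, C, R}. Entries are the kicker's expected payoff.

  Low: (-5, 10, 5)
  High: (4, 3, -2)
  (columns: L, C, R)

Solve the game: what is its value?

Row minima: Low → -5, High → -2; maximin = -2.
Column maxima: L → 4, C → 10, R → 5; minimax = 4.
-2 ≠ 4, so there is no saddle point; optimal play is mixed.
C is strictly dominated by R (it gives the kicker strictly more in every row), so the keeper never plays it.
On the remaining 2×2 (Low, High vs L, R):
Let the kicker play Low with probability p. Expected payoff against L: (-5)p + 4(1−p) = −9p + 4; against R: 5p + (-2)(1−p) = 7p − 2.
Setting these equal: −9p + 4 = 7p − 2 ⇒ −16p = -6 ⇒ p = 3/8, and the value is (-9)·(3/8) + 4 = 5/8.
For the keeper: with q = P(L), equating Low's and High's payoffs gives −10q + 5 = 6q − 2 ⇒ q = 7/16.

5/8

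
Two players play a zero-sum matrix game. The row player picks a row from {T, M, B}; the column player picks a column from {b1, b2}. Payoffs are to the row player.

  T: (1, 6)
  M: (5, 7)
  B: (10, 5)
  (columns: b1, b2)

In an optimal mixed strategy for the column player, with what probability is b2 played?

Row minima: T → 1, M → 5, B → 5; maximin = 5.
Column maxima: b1 → 10, b2 → 7; minimax = 7.
5 ≠ 7, so there is no saddle point; optimal play is mixed.
T is strictly dominated by M, so the row player never plays it.
On the remaining 2×2 (M, B vs b1, b2):
Let the row player play M with probability p. Expected payoff against b1: 5p + 10(1−p) = −5p + 10; against b2: 7p + 5(1−p) = 2p + 5.
Setting these equal: −5p + 10 = 2p + 5 ⇒ −7p = -5 ⇒ p = 5/7, and the value is (-5)·(5/7) + 10 = 45/7.
For the column player: with q = P(b1), equating M's and B's payoffs gives −2q + 7 = 5q + 5 ⇒ q = 2/7.

5/7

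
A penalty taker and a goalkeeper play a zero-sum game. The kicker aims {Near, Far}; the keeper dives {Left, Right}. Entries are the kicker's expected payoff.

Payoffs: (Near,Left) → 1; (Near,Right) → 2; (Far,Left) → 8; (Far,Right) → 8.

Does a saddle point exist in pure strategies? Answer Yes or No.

Row minima: Near → 1, Far → 8; maximin = 8.
Column maxima: Left → 8, Right → 8; minimax = 8.
maximin = minimax = 8, so a saddle point exists.

Yes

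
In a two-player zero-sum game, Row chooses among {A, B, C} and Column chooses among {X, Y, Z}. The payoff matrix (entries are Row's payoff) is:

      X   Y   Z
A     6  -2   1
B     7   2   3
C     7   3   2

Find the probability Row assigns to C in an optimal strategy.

Row minima: A → -2, B → 2, C → 2; maximin = 2.
Column maxima: X → 7, Y → 3, Z → 3; minimax = 3.
2 ≠ 3, so there is no saddle point; optimal play is mixed.
A is strictly dominated by B, so Row never plays it.
X is strictly dominated by Y (it gives Row strictly more in every row), so Column never plays it.
On the remaining 2×2 (B, C vs Y, Z):
Let Row play B with probability p. Expected payoff against Y: 2p + 3(1−p) = −p + 3; against Z: 3p + 2(1−p) = p + 2.
Setting these equal: −p + 3 = p + 2 ⇒ −2p = -1 ⇒ p = 1/2, and the value is (-1)·(1/2) + 3 = 5/2.
For Column: with q = P(Y), equating B's and C's payoffs gives −q + 3 = q + 2 ⇒ q = 1/2.

1/2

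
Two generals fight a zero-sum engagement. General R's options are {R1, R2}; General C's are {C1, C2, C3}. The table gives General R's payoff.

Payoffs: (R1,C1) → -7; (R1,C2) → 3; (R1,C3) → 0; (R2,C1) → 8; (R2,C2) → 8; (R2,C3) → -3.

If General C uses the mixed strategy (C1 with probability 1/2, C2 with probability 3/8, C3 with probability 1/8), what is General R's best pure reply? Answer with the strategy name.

Expected payoff of R1: (1/2)·(-7) + (3/8)·3 + (1/8)·0 = -19/8.
Expected payoff of R2: (1/2)·8 + (3/8)·8 + (1/8)·(-3) = 53/8.
The largest is 53/8, so General R's best response is R2.

R2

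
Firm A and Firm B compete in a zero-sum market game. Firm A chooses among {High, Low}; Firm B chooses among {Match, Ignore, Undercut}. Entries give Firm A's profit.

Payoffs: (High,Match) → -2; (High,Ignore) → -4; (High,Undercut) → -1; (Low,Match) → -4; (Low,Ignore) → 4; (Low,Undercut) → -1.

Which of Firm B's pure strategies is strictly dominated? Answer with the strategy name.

Undercut

Match holds Firm A's payoff strictly below Undercut in every row: -2 < -1, -4 < -1.
So Undercut is strictly dominated for Firm B.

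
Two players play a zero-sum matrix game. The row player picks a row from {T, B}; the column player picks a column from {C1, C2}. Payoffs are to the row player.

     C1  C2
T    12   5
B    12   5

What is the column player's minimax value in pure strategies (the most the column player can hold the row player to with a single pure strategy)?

5

Column maxima: C1 → 12, C2 → 5.
The smallest of these is 5.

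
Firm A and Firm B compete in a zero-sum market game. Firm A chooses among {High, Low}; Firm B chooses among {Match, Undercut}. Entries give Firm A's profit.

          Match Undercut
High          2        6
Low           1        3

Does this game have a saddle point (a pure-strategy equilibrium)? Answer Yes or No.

Row minima: High → 2, Low → 1; maximin = 2.
Column maxima: Match → 2, Undercut → 6; minimax = 2.
maximin = minimax = 2, so a saddle point exists.

Yes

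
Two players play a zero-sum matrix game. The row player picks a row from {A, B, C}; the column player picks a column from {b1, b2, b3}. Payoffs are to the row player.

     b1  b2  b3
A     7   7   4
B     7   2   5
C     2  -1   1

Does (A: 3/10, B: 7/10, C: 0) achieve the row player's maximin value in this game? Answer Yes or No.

No

Against b1 this mix gives (3/10)·7 + (7/10)·7 = 7.
Against b2 this mix gives (3/10)·7 + (7/10)·2 = 7/2.
Against b3 this mix gives (3/10)·4 + (7/10)·5 = 47/10.
The column player will play b2, holding the row player to 7/2. Shifting weight toward the row that does better against b2 would raise this floor (the equalizing mix achieves 9/2 against both b2 and b3), so the proposed strategy is not optimal.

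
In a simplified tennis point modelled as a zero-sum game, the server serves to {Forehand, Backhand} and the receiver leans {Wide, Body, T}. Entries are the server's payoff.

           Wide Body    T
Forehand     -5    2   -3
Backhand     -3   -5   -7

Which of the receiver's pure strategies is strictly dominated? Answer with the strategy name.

T holds the server's payoff strictly below Body in every row: -3 < 2, -7 < -5.
So Body is strictly dominated for the receiver.

Body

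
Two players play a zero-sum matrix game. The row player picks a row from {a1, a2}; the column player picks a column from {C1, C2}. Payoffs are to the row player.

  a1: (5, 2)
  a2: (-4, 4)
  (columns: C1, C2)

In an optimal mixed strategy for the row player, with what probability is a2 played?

3/11

Row minima: a1 → 2, a2 → -4; maximin = 2.
Column maxima: C1 → 5, C2 → 4; minimax = 4.
2 ≠ 4, so there is no saddle point; optimal play is mixed.
Let the row player play a1 with probability p. Expected payoff against C1: 5p + (-4)(1−p) = 9p − 4; against C2: 2p + 4(1−p) = −2p + 4.
Setting these equal: 9p − 4 = −2p + 4 ⇒ 11p = 8 ⇒ p = 8/11, and the value is (9)·(8/11) − 4 = 28/11.
For the column player: with q = P(C1), equating a1's and a2's payoffs gives 3q + 2 = −8q + 4 ⇒ q = 2/11.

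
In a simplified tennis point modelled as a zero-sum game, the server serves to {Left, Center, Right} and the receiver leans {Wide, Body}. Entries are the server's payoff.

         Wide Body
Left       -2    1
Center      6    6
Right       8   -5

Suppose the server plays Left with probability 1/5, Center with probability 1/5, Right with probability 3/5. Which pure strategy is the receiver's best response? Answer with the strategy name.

If the receiver plays Wide, the server's expected payoff is (1/5)·(-2) + (1/5)·6 + (3/5)·8 = 28/5.
If the receiver plays Body, the server's expected payoff is (1/5)·1 + (1/5)·6 + (3/5)·(-5) = -8/5.
The receiver minimizes the server's payoff; the smallest is -8/5, so the best response is Body.

Body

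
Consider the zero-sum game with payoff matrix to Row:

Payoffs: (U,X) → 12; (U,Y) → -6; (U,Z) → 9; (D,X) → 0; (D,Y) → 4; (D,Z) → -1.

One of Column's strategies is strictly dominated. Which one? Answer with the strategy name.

Z holds Row's payoff strictly below X in every row: 9 < 12, -1 < 0.
So X is strictly dominated for Column.

X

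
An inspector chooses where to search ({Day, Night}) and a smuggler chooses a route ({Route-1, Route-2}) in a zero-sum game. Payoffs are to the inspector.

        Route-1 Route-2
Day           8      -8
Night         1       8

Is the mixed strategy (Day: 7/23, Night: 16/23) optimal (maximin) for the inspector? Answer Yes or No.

Yes

Against Route-1 this mix gives (7/23)·8 + (16/23)·1 = 72/23.
Against Route-2 this mix gives (7/23)·(-8) + (16/23)·8 = 72/23.
All of the smuggler's active replies (Route-1, Route-2) yield 72/23, and no column does worse for the inspector. The mix makes the smuggler indifferent and guarantees 72/23, so it is optimal.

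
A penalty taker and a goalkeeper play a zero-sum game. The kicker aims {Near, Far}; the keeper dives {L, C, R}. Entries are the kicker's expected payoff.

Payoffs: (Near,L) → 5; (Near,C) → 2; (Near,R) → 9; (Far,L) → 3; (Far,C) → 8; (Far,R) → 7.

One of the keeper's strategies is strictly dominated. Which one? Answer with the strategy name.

L holds the kicker's payoff strictly below R in every row: 5 < 9, 3 < 7.
So R is strictly dominated for the keeper.

R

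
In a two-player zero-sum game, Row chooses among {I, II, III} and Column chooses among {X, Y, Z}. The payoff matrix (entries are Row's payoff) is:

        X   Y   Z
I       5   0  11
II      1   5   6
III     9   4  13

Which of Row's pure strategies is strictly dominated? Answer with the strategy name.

I

III gives a strictly higher payoff than I against every column: 9 > 5, 4 > 0, 13 > 11.
So I is strictly dominated and Row never plays it.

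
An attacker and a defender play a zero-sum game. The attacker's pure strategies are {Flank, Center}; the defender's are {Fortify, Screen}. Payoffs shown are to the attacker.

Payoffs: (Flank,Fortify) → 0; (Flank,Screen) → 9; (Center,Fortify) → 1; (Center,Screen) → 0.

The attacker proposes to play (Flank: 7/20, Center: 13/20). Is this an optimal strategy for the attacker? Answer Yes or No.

No

Against Fortify this mix gives (7/20)·0 + (13/20)·1 = 13/20.
Against Screen this mix gives (7/20)·9 + (13/20)·0 = 63/20.
The defender will play Fortify, holding the attacker to 13/20. Shifting weight toward the row that does better against Fortify would raise this floor (the equalizing mix achieves 9/10 against both Fortify and Screen), so the proposed strategy is not optimal.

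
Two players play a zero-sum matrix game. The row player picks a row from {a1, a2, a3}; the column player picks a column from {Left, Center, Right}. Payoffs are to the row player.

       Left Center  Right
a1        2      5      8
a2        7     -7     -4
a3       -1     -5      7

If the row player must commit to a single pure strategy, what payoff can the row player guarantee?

Row minima: a1 → 2, a2 → -7, a3 → -5.
The best of these is 2.

2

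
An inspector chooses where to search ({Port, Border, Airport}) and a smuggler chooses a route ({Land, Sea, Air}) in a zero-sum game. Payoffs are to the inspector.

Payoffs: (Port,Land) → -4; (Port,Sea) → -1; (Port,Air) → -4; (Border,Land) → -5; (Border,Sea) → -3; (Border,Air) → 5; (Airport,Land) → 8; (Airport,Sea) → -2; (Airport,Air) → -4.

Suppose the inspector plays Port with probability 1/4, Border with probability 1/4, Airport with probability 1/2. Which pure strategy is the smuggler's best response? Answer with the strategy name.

If the smuggler plays Land, the inspector's expected payoff is (1/4)·(-4) + (1/4)·(-5) + (1/2)·8 = 7/4.
If the smuggler plays Sea, the inspector's expected payoff is (1/4)·(-1) + (1/4)·(-3) + (1/2)·(-2) = -2.
If the smuggler plays Air, the inspector's expected payoff is (1/4)·(-4) + (1/4)·5 + (1/2)·(-4) = -7/4.
The smuggler minimizes the inspector's payoff; the smallest is -2, so the best response is Sea.

Sea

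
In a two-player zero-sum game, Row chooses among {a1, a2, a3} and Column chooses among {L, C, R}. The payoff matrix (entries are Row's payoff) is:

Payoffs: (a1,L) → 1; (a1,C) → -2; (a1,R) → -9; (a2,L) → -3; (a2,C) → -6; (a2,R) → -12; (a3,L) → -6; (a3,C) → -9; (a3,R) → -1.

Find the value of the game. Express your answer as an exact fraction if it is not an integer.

Row minima: a1 → -9, a2 → -12, a3 → -9; maximin = -9.
Column maxima: L → 1, C → -2, R → -1; minimax = -2.
-9 ≠ -2, so there is no saddle point; optimal play is mixed.
a2 is strictly dominated by a1, so Row never plays it.
L is strictly dominated by C (it gives Row strictly more in every row), so Column never plays it.
On the remaining 2×2 (a1, a3 vs C, R):
Let Row play a1 with probability p. Expected payoff against C: (-2)p + (-9)(1−p) = 7p − 9; against R: (-9)p + (-1)(1−p) = −8p − 1.
Setting these equal: 7p − 9 = −8p − 1 ⇒ 15p = 8 ⇒ p = 8/15, and the value is (7)·(8/15) − 9 = -79/15.
For Column: with q = P(C), equating a1's and a3's payoffs gives 7q − 9 = −8q − 1 ⇒ q = 8/15.

-79/15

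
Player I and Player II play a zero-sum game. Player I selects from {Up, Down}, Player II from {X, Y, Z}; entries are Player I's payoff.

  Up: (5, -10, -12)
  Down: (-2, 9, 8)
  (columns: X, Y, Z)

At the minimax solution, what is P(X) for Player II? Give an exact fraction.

Row minima: Up → -12, Down → -2; maximin = -2.
Column maxima: X → 5, Y → 9, Z → 8; minimax = 5.
-2 ≠ 5, so there is no saddle point; optimal play is mixed.
Y is strictly dominated by Z (it gives Player I strictly more in every row), so Player II never plays it.
On the remaining 2×2 (Up, Down vs X, Z):
Let Player I play Up with probability p. Expected payoff against X: 5p + (-2)(1−p) = 7p − 2; against Z: (-12)p + 8(1−p) = −20p + 8.
Setting these equal: 7p − 2 = −20p + 8 ⇒ 27p = 10 ⇒ p = 10/27, and the value is (7)·(10/27) − 2 = 16/27.
For Player II: with q = P(X), equating Up's and Down's payoffs gives 17q − 12 = −10q + 8 ⇒ q = 20/27.

20/27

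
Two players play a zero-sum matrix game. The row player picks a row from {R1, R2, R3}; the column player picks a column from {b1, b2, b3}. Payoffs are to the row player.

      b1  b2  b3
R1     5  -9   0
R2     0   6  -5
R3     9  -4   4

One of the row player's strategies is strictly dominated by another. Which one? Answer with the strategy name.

R3 gives a strictly higher payoff than R1 against every column: 9 > 5, -4 > -9, 4 > 0.
So R1 is strictly dominated and the row player never plays it.

R1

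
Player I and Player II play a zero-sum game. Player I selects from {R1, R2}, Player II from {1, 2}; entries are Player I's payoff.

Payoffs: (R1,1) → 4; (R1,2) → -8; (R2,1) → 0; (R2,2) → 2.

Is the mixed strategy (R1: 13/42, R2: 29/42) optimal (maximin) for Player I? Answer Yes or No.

Against 1 this mix gives (13/42)·4 + (29/42)·0 = 26/21.
Against 2 this mix gives (13/42)·(-8) + (29/42)·2 = -23/21.
Player II will play 2, holding Player I to -23/21. Shifting weight toward the row that does better against 2 would raise this floor (the equalizing mix achieves 4/7 against both 2 and 1), so the proposed strategy is not optimal.

No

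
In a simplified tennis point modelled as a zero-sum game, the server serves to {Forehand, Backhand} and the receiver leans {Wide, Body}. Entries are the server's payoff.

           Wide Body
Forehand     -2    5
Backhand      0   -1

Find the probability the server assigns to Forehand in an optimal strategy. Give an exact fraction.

Row minima: Forehand → -2, Backhand → -1; maximin = -1.
Column maxima: Wide → 0, Body → 5; minimax = 0.
-1 ≠ 0, so there is no saddle point; optimal play is mixed.
Let the server play Forehand with probability p. Expected payoff against Wide: (-2)p + 0(1−p) = −2p; against Body: 5p + (-1)(1−p) = 6p − 1.
Setting these equal: −2p = 6p − 1 ⇒ −8p = -1 ⇒ p = 1/8, and the value is (-2)·(1/8) = -1/4.
For the receiver: with q = P(Wide), equating Forehand's and Backhand's payoffs gives −7q + 5 = q − 1 ⇒ q = 3/4.

1/8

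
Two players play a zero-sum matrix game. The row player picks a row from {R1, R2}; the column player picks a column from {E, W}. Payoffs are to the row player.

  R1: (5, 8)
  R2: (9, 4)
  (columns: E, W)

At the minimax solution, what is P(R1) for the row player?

Row minima: R1 → 5, R2 → 4; maximin = 5.
Column maxima: E → 9, W → 8; minimax = 8.
5 ≠ 8, so there is no saddle point; optimal play is mixed.
Let the row player play R1 with probability p. Expected payoff against E: 5p + 9(1−p) = −4p + 9; against W: 8p + 4(1−p) = 4p + 4.
Setting these equal: −4p + 9 = 4p + 4 ⇒ −8p = -5 ⇒ p = 5/8, and the value is (-4)·(5/8) + 9 = 13/2.
For the column player: with q = P(E), equating R1's and R2's payoffs gives −3q + 8 = 5q + 4 ⇒ q = 1/2.

5/8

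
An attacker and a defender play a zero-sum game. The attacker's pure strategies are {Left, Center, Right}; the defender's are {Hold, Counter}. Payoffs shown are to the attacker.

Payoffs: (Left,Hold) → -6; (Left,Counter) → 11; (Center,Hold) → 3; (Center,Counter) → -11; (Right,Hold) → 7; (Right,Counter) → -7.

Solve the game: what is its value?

35/31

Row minima: Left → -6, Center → -11, Right → -7; maximin = -6.
Column maxima: Hold → 7, Counter → 11; minimax = 7.
-6 ≠ 7, so there is no saddle point; optimal play is mixed.
Center is strictly dominated by Right, so the attacker never plays it.
On the remaining 2×2 (Left, Right vs Hold, Counter):
Let the attacker play Left with probability p. Expected payoff against Hold: (-6)p + 7(1−p) = −13p + 7; against Counter: 11p + (-7)(1−p) = 18p − 7.
Setting these equal: −13p + 7 = 18p − 7 ⇒ −31p = -14 ⇒ p = 14/31, and the value is (-13)·(14/31) + 7 = 35/31.
For the defender: with q = P(Hold), equating Left's and Right's payoffs gives −17q + 11 = 14q − 7 ⇒ q = 18/31.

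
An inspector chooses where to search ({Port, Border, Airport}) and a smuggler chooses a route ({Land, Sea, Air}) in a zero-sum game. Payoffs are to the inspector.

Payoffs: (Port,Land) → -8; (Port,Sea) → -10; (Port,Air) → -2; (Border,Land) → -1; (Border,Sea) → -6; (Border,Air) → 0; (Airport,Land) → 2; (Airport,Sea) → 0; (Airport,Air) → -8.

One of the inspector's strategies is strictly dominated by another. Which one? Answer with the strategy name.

Border gives a strictly higher payoff than Port against every column: -1 > -8, -6 > -10, 0 > -2.
So Port is strictly dominated and the inspector never plays it.

Port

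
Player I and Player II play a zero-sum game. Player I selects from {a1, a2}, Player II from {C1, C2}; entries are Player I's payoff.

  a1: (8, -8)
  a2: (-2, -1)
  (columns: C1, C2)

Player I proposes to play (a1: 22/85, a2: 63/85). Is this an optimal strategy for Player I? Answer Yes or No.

Against C1 this mix gives (22/85)·8 + (63/85)·(-2) = 10/17.
Against C2 this mix gives (22/85)·(-8) + (63/85)·(-1) = -239/85.
Player II will play C2, holding Player I to -239/85. Shifting weight toward the row that does better against C2 would raise this floor (the equalizing mix achieves -24/17 against both C2 and C1), so the proposed strategy is not optimal.

No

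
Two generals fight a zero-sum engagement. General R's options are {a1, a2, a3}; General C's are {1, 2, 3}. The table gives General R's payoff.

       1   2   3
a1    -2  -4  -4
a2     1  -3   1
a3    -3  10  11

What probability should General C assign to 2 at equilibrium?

Row minima: a1 → -4, a2 → -3, a3 → -3; maximin = -3.
Column maxima: 1 → 1, 2 → 10, 3 → 11; minimax = 1.
-3 ≠ 1, so there is no saddle point; optimal play is mixed.
a1 is strictly dominated by a2, so General R never plays it.
With a1 eliminated, 3 is strictly dominated by 2 (it gives General R strictly more in every remaining row), so General C never plays it.
On the remaining 2×2 (a2, a3 vs 1, 2):
Let General R play a2 with probability p. Expected payoff against 1: 1p + (-3)(1−p) = 4p − 3; against 2: (-3)p + 10(1−p) = −13p + 10.
Setting these equal: 4p − 3 = −13p + 10 ⇒ 17p = 13 ⇒ p = 13/17, and the value is (4)·(13/17) − 3 = 1/17.
For General C: with q = P(1), equating a2's and a3's payoffs gives 4q − 3 = −13q + 10 ⇒ q = 13/17.

4/17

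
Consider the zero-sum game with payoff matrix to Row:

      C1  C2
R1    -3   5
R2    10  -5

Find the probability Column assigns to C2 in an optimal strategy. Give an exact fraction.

Row minima: R1 → -3, R2 → -5; maximin = -3.
Column maxima: C1 → 10, C2 → 5; minimax = 5.
-3 ≠ 5, so there is no saddle point; optimal play is mixed.
Let Row play R1 with probability p. Expected payoff against C1: (-3)p + 10(1−p) = −13p + 10; against C2: 5p + (-5)(1−p) = 10p − 5.
Setting these equal: −13p + 10 = 10p − 5 ⇒ −23p = -15 ⇒ p = 15/23, and the value is (-13)·(15/23) + 10 = 35/23.
For Column: with q = P(C1), equating R1's and R2's payoffs gives −8q + 5 = 15q − 5 ⇒ q = 10/23.

13/23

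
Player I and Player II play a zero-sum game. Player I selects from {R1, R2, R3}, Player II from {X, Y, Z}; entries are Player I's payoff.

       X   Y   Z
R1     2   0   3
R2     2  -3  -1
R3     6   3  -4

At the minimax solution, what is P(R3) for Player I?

3/10

Row minima: R1 → 0, R2 → -3, R3 → -4; maximin = 0.
Column maxima: X → 6, Y → 3, Z → 3; minimax = 3.
0 ≠ 3, so there is no saddle point; optimal play is mixed.
X is strictly dominated by Y (it gives Player I strictly more in every row), so Player II never plays it.
With X eliminated, R2 is strictly dominated by R1 (R1 gives Player I strictly more in every remaining column), so Player I never plays it.
On the remaining 2×2 (R1, R3 vs Y, Z):
Let Player I play R1 with probability p. Expected payoff against Y: 0p + 3(1−p) = −3p + 3; against Z: 3p + (-4)(1−p) = 7p − 4.
Setting these equal: −3p + 3 = 7p − 4 ⇒ −10p = -7 ⇒ p = 7/10, and the value is (-3)·(7/10) + 3 = 9/10.
For Player II: with q = P(Y), equating R1's and R3's payoffs gives −3q + 3 = 7q − 4 ⇒ q = 7/10.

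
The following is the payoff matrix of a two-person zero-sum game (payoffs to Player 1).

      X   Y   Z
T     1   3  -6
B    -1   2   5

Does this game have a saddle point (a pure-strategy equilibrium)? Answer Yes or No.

Row minima: T → -6, B → -1; maximin = -1.
Column maxima: X → 1, Y → 3, Z → 5; minimax = 1.
-1 ≠ 1, so no pure-strategy equilibrium exists.

No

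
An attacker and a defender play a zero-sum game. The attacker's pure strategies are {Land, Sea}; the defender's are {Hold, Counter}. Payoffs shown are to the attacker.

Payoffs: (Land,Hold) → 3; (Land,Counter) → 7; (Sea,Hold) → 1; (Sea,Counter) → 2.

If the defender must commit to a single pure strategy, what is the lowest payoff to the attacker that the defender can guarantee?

3

Column maxima: Hold → 3, Counter → 7.
The smallest of these is 3.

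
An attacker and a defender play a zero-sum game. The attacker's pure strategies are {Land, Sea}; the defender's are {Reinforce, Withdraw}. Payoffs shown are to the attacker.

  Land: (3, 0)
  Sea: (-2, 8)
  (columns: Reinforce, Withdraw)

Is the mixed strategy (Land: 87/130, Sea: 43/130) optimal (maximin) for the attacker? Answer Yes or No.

Against Reinforce this mix gives (87/130)·3 + (43/130)·(-2) = 35/26.
Against Withdraw this mix gives (87/130)·0 + (43/130)·8 = 172/65.
The defender will play Reinforce, holding the attacker to 35/26. Shifting weight toward the row that does better against Reinforce would raise this floor (the equalizing mix achieves 24/13 against both Reinforce and Withdraw), so the proposed strategy is not optimal.

No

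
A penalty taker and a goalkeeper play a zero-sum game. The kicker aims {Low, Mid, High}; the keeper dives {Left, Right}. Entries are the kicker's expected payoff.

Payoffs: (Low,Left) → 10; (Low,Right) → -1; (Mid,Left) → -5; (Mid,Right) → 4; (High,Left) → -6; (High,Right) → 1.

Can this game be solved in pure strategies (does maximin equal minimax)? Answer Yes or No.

No

Row minima: Low → -1, Mid → -5, High → -6; maximin = -1.
Column maxima: Left → 10, Right → 4; minimax = 4.
-1 ≠ 4, so no pure-strategy equilibrium exists.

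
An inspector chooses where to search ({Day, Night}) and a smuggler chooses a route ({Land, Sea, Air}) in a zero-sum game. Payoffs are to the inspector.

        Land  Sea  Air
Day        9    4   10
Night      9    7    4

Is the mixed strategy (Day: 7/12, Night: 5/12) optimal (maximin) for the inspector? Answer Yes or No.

Against Land this mix gives (7/12)·9 + (5/12)·9 = 9.
Against Sea this mix gives (7/12)·4 + (5/12)·7 = 21/4.
Against Air this mix gives (7/12)·10 + (5/12)·4 = 15/2.
The smuggler will play Sea, holding the inspector to 21/4. Shifting weight toward the row that does better against Sea would raise this floor (the equalizing mix achieves 6 against both Sea and Air), so the proposed strategy is not optimal.

No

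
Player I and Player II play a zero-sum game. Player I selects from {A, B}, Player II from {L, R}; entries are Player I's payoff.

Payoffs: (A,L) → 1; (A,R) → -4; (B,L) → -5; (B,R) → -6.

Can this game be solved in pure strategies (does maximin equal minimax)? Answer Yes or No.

Row minima: A → -4, B → -6; maximin = -4.
Column maxima: L → 1, R → -4; minimax = -4.
maximin = minimax = -4, so a saddle point exists.

Yes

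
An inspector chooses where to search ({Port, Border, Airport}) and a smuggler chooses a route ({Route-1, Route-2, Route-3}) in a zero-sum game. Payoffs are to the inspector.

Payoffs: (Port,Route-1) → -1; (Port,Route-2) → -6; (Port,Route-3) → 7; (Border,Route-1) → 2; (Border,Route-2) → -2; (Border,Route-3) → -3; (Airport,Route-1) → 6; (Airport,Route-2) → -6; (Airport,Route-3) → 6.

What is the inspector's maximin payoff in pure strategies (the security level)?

-3

Row minima: Port → -6, Border → -3, Airport → -6.
The best of these is -3.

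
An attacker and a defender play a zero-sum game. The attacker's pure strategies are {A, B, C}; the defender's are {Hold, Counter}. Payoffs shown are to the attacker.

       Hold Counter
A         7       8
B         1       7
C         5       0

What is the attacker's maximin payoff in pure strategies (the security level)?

7

Row minima: A → 7, B → 1, C → 0.
The best of these is 7.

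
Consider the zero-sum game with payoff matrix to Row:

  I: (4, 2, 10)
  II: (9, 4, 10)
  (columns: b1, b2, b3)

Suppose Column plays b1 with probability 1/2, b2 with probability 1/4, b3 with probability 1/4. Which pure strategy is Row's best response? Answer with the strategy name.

Expected payoff of I: (1/2)·4 + (1/4)·2 + (1/4)·10 = 5.
Expected payoff of II: (1/2)·9 + (1/4)·4 + (1/4)·10 = 8.
The largest is 8, so Row's best response is II.

II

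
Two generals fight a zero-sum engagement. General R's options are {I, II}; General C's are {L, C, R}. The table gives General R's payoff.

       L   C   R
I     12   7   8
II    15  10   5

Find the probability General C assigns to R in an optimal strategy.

Row minima: I → 7, II → 5; maximin = 7.
Column maxima: L → 15, C → 10, R → 8; minimax = 8.
7 ≠ 8, so there is no saddle point; optimal play is mixed.
L is strictly dominated by C (it gives General R strictly more in every row), so General C never plays it.
On the remaining 2×2 (I, II vs C, R):
Let General R play I with probability p. Expected payoff against C: 7p + 10(1−p) = −3p + 10; against R: 8p + 5(1−p) = 3p + 5.
Setting these equal: −3p + 10 = 3p + 5 ⇒ −6p = -5 ⇒ p = 5/6, and the value is (-3)·(5/6) + 10 = 15/2.
For General C: with q = P(C), equating I's and II's payoffs gives −q + 8 = 5q + 5 ⇒ q = 1/2.

1/2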